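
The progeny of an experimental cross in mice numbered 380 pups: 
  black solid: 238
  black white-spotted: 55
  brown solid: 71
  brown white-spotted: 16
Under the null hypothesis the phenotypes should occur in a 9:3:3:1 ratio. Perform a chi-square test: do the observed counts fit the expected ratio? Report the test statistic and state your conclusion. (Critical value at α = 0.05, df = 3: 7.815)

8.987; not consistent

Total ratio parts = 16. Expected numbers out of 380:
  black solid: 380 × 9/16 = 213.75
  black white-spotted: 380 × 3/16 = 71.25
  brown solid: 380 × 3/16 = 71.25
  brown white-spotted: 380 × 1/16 = 23.75
χ² = Σ (O − E)² / E
  black solid: (238 − 213.75)² / 213.75 = 2.7512
  black white-spotted: (55 − 71.25)² / 71.25 = 3.7061
  brown solid: (71 − 71.25)² / 71.25 = 0.0009
  brown white-spotted: (16 − 23.75)² / 23.75 = 2.5289
χ² = 2.7512 + 3.7061 + 0.0009 + 2.5289 = 8.9871 ≈ 8.987
Degrees of freedom = 4 − 1 = 3; critical value at α = 0.05 is 7.815.
Since 8.987 > 7.815, we reject the null hypothesis — the data do not fit the 9:3:3:1 ratio.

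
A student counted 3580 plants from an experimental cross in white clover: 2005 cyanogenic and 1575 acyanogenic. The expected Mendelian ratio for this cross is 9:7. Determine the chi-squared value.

0.087

The 9:7 ratio has 16 parts, so with N = 3580 the expected counts are:
  cyanogenic: 3580 × 9/16 = 2013.75
  acyanogenic: 3580 × 7/16 = 1566.25
χ² = Σ (O − E)² / E
  cyanogenic: (2005 − 2013.75)² / 2013.75 = 0.0380
  acyanogenic: (1575 − 1566.25)² / 1566.25 = 0.0489
χ² = 0.0380 + 0.0489 = 0.0869 ≈ 0.087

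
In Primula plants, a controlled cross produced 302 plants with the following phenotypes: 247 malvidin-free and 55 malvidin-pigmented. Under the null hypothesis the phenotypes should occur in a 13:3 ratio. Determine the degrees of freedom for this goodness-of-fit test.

A goodness-of-fit test with 2 phenotype classes has df = 2 − 1 = 1.

1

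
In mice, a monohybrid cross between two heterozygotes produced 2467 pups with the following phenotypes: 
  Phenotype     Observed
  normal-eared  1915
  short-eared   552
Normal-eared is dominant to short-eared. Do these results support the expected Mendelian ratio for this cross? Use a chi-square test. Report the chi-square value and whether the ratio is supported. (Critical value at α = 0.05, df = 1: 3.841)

9.064; not consistent

For a monohybrid cross between heterozygotes with complete dominance, the expected phenotypic ratio is 3:1.
Total ratio parts = 4. Expected numbers out of 2467:
  normal-eared: 2467 × 3/4 = 1850.25
  short-eared: 2467 × 1/4 = 616.75
χ² = Σ (O − E)² / E
  normal-eared: (1915 − 1850.25)² / 1850.25 = 2.2659
  short-eared: (552 − 616.75)² / 616.75 = 6.7978
χ² = 2.2659 + 6.7978 = 9.0637 ≈ 9.064
Degrees of freedom = 2 − 1 = 1; critical value at α = 0.05 is 3.841.
Since 9.064 > 3.841, we reject the null hypothesis — the data do not fit the 3:1 ratio.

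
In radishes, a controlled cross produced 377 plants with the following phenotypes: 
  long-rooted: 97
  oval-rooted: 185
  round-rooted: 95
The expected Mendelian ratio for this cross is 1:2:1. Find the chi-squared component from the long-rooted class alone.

0.080

Total ratio parts = 4. Expected numbers out of 377:
  long-rooted: 377 × 1/4 = 94.25
  oval-rooted: 377 × 2/4 = 188.5
  round-rooted: 377 × 1/4 = 94.25
Contribution of long-rooted: (97 − 94.25)² / 94.25 = 0.0802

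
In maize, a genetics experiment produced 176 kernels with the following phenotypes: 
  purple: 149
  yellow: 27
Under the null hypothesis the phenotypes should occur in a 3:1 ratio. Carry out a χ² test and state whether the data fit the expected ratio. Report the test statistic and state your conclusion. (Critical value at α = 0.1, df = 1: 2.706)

Total ratio parts = 4. Expected numbers out of 176:
  purple: 176 × 3/4 = 132
  yellow: 176 × 1/4 = 44
χ² = Σ (O − E)² / E
  purple: (149 − 132)² / 132 = 2.1894
  yellow: (27 − 44)² / 44 = 6.5682
χ² = 2.1894 + 6.5682 = 8.7576 ≈ 8.758
Degrees of freedom = 2 − 1 = 1; critical value at α = 0.1 is 2.706.
Since 8.758 > 2.706, we reject the null hypothesis — the data do not fit the 3:1 ratio.

8.758; not consistent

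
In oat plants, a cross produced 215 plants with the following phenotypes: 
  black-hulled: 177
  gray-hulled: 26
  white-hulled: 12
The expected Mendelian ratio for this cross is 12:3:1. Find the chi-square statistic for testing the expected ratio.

6.774

The 12:3:1 ratio has 16 parts, so with N = 215 the expected counts are:
  black-hulled: 215 × 12/16 = 161.25
  gray-hulled: 215 × 3/16 = 40.3125
  white-hulled: 215 × 1/16 = 13.4375
χ² = Σ (O − E)² / E
  black-hulled: (177 − 161.25)² / 161.25 = 1.5384
  gray-hulled: (26 − 40.3125)² / 40.3125 = 5.0815
  white-hulled: (12 − 13.4375)² / 13.4375 = 0.1538
χ² = 1.5384 + 5.0815 + 0.1538 = 6.7737 ≈ 6.774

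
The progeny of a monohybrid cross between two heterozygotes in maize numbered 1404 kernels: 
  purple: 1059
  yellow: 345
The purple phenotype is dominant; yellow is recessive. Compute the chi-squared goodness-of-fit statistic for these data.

For a monohybrid cross between heterozygotes with complete dominance, the expected phenotypic ratio is 3:1.
Expected counts for N = 1404 under a 3:1 ratio (total parts = 4):
  purple: 1404 × 3/4 = 1053
  yellow: 1404 × 1/4 = 351
χ² = Σ (O − E)² / E
  purple: (1059 − 1053)² / 1053 = 0.0342
  yellow: (345 − 351)² / 351 = 0.1026
χ² = 0.0342 + 0.1026 = 0.1368 ≈ 0.137

0.137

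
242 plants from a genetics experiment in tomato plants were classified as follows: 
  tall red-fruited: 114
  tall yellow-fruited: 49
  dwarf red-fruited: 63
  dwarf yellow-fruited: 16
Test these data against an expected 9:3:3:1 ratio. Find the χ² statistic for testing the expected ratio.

10.782

The 9:3:3:1 ratio has 16 parts, so with N = 242 the expected counts are:
  tall red-fruited: 242 × 9/16 = 136.125
  tall yellow-fruited: 242 × 3/16 = 45.375
  dwarf red-fruited: 242 × 3/16 = 45.375
  dwarf yellow-fruited: 242 × 1/16 = 15.125
χ² = Σ (O − E)² / E
  tall red-fruited: (114 − 136.125)² / 136.125 = 3.5961
  tall yellow-fruited: (49 − 45.375)² / 45.375 = 0.2896
  dwarf red-fruited: (63 − 45.375)² / 45.375 = 6.8461
  dwarf yellow-fruited: (16 − 15.125)² / 15.125 = 0.0506
χ² = 3.5961 + 0.2896 + 6.8461 + 0.0506 = 10.7824 ≈ 10.782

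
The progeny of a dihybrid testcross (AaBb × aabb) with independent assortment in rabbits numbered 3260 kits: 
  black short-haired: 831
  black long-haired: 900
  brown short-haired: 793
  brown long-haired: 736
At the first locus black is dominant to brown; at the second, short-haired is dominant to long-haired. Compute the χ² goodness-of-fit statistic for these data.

17.431

A dihybrid testcross with independent assortment gives a 1:1:1:1 ratio.
Total ratio parts = 4. Expected numbers out of 3260:
  black short-haired: 3260 × 1/4 = 815
  black long-haired: 3260 × 1/4 = 815
  brown short-haired: 3260 × 1/4 = 815
  brown long-haired: 3260 × 1/4 = 815
χ² = Σ (O − E)² / E
  black short-haired: (831 − 815)² / 815 = 0.3141
  black long-haired: (900 − 815)² / 815 = 8.8650
  brown short-haired: (793 − 815)² / 815 = 0.5939
  brown long-haired: (736 − 815)² / 815 = 7.6577
χ² = 0.3141 + 8.8650 + 0.5939 + 7.6577 = 17.4307 ≈ 17.431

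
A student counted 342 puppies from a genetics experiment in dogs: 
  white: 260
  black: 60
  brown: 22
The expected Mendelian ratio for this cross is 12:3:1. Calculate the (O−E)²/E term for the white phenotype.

0.048

Total ratio parts = 16. Expected numbers out of 342:
  white: 342 × 12/16 = 256.5
  black: 342 × 3/16 = 64.125
  brown: 342 × 1/16 = 21.375
Contribution of white: (260 − 256.5)² / 256.5 = 0.0478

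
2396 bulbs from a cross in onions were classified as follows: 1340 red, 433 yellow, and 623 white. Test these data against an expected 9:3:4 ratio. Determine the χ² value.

1.594

The 9:3:4 ratio has 16 parts, so with N = 2396 the expected counts are:
  red: 2396 × 9/16 = 1347.75
  yellow: 2396 × 3/16 = 449.25
  white: 2396 × 4/16 = 599
χ² = Σ (O − E)² / E
  red: (1340 − 1347.75)² / 1347.75 = 0.0446
  yellow: (433 − 449.25)² / 449.25 = 0.5878
  white: (623 − 599)² / 599 = 0.9616
χ² = 0.0446 + 0.5878 + 0.9616 = 1.594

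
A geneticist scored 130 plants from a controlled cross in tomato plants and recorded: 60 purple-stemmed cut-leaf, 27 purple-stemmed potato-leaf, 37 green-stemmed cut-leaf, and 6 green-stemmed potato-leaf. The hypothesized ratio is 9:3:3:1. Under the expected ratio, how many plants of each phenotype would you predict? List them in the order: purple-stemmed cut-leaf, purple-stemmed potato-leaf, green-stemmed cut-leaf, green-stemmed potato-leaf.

Expected counts for N = 130 under a 9:3:3:1 ratio (total parts = 16):
  purple-stemmed cut-leaf: 130 × 9/16 = 73.125
  purple-stemmed potato-leaf: 130 × 3/16 = 24.375
  green-stemmed cut-leaf: 130 × 3/16 = 24.375
  green-stemmed potato-leaf: 130 × 1/16 = 8.125

73.125, 24.375, 24.375, 8.125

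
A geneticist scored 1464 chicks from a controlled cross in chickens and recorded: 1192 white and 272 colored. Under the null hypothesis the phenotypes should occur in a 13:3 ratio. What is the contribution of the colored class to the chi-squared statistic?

0.023

Expected counts for N = 1464 under a 13:3 ratio (total parts = 16):
  white: 1464 × 13/16 = 1189.5
  colored: 1464 × 3/16 = 274.5
Contribution of colored: (272 − 274.5)² / 274.5 = 0.0228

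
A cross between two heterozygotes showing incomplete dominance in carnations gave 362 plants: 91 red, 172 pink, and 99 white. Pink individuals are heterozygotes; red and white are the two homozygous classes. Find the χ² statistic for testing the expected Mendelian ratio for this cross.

With incomplete dominance, a heterozygote × heterozygote cross gives a 1:2:1 phenotypic ratio.
Total ratio parts = 4. Expected numbers out of 362:
  red: 362 × 1/4 = 90.5
  pink: 362 × 2/4 = 181
  white: 362 × 1/4 = 90.5
χ² = Σ (O − E)² / E
  red: (91 − 90.5)² / 90.5 = 0.0028
  pink: (172 − 181)² / 181 = 0.4475
  white: (99 − 90.5)² / 90.5 = 0.7983
χ² = 0.0028 + 0.4475 + 0.7983 = 1.2486 ≈ 1.249

1.249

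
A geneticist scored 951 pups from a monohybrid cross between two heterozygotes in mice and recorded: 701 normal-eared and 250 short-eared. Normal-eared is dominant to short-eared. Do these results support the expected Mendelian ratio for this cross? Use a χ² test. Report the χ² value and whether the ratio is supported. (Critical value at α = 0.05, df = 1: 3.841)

For a monohybrid cross between heterozygotes with complete dominance, the expected phenotypic ratio is 3:1.
The 3:1 ratio has 4 parts, so with N = 951 the expected counts are:
  normal-eared: 951 × 3/4 = 713.25
  short-eared: 951 × 1/4 = 237.75
χ² = Σ (O − E)² / E
  normal-eared: (701 − 713.25)² / 713.25 = 0.2104
  short-eared: (250 − 237.75)² / 237.75 = 0.6312
χ² = 0.2104 + 0.6312 = 0.8416 ≈ 0.842
Degrees of freedom = 2 − 1 = 1; critical value at α = 0.05 is 3.841.
Since 0.842 < 3.841, we fail to reject the null hypothesis — the data are consistent with the 3:1 ratio.

0.842; consistent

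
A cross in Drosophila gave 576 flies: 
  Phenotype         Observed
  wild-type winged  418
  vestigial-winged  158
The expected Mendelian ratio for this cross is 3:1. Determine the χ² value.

Under the 3:1 hypothesis (Σ ratio = 4, N = 576):
  wild-type winged: 576 × 3/4 = 432
  vestigial-winged: 576 × 1/4 = 144
χ² = Σ (O − E)² / E
  wild-type winged: (418 − 432)² / 432 = 0.4537
  vestigial-winged: (158 − 144)² / 144 = 1.3611
χ² = 0.4537 + 1.3611 = 1.8148 ≈ 1.815

1.815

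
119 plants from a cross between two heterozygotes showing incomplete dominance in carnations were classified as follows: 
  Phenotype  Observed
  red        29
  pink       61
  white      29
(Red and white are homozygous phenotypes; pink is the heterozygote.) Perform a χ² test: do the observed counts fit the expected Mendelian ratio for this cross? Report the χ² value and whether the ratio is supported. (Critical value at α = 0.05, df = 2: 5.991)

With incomplete dominance, a heterozygote × heterozygote cross gives a 1:2:1 phenotypic ratio.
Total ratio parts = 4. Expected numbers out of 119:
  red: 119 × 1/4 = 29.75
  pink: 119 × 2/4 = 59.5
  white: 119 × 1/4 = 29.75
χ² = Σ (O − E)² / E
  red: (29 − 29.75)² / 29.75 = 0.0189
  pink: (61 − 59.5)² / 59.5 = 0.0378
  white: (29 − 29.75)² / 29.75 = 0.0189
χ² = 0.0189 + 0.0378 + 0.0189 = 0.0756 ≈ 0.076
Degrees of freedom = 3 − 1 = 2; critical value at α = 0.05 is 5.991.
Since 0.076 < 5.991, we fail to reject the null hypothesis — the data are consistent with the 1:2:1 ratio.

0.076; consistent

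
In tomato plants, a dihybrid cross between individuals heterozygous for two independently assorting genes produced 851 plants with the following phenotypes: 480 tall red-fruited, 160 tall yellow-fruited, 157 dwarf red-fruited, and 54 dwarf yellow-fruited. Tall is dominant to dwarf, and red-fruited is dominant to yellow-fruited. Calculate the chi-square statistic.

0.058

A dihybrid F₂ with independent assortment and complete dominance at both loci gives a 9:3:3:1 phenotypic ratio.
Expected counts for N = 851 under a 9:3:3:1 ratio (total parts = 16):
  tall red-fruited: 851 × 9/16 = 478.6875
  tall yellow-fruited: 851 × 3/16 = 159.5625
  dwarf red-fruited: 851 × 3/16 = 159.5625
  dwarf yellow-fruited: 851 × 1/16 = 53.1875
χ² = Σ (O − E)² / E
  tall red-fruited: (480 − 478.6875)² / 478.6875 = 0.0036
  tall yellow-fruited: (160 − 159.5625)² / 159.5625 = 0.0012
  dwarf red-fruited: (157 − 159.5625)² / 159.5625 = 0.0412
  dwarf yellow-fruited: (54 − 53.1875)² / 53.1875 = 0.0124
χ² = 0.0036 + 0.0012 + 0.0412 + 0.0124 = 0.0584 ≈ 0.058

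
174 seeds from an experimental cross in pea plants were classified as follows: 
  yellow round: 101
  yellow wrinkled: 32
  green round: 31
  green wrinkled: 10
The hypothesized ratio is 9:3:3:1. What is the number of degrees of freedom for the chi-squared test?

3

A goodness-of-fit test with 4 phenotype classes has df = 4 − 1 = 3.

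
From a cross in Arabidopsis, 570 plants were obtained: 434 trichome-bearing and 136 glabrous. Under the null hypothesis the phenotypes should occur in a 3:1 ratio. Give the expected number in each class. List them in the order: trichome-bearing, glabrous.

427.5, 142.5

The 3:1 ratio has 4 parts, so with N = 570 the expected counts are:
  trichome-bearing: 570 × 3/4 = 427.5
  glabrous: 570 × 1/4 = 142.5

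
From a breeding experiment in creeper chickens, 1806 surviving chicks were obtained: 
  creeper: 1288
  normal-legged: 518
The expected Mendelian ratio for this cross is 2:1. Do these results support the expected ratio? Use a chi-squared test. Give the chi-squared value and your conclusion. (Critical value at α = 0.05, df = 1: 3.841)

The 2:1 ratio has 3 parts, so with N = 1806 the expected counts are:
  creeper: 1806 × 2/3 = 1204
  normal-legged: 1806 × 1/3 = 602
χ² = Σ (O − E)² / E
  creeper: (1288 − 1204)² / 1204 = 5.8605
  normal-legged: (518 − 602)² / 602 = 11.7209
χ² = 5.8605 + 11.7209 = 17.5814 ≈ 17.581
Degrees of freedom = 2 − 1 = 1; critical value at α = 0.05 is 3.841.
Since 17.581 > 3.841, we reject the null hypothesis — the data do not fit the 2:1 ratio.

17.581; not consistent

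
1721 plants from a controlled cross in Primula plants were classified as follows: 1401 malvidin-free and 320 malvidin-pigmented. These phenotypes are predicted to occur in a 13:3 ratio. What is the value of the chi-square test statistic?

The 13:3 ratio has 16 parts, so with N = 1721 the expected counts are:
  malvidin-free: 1721 × 13/16 = 1398.3125
  malvidin-pigmented: 1721 × 3/16 = 322.6875
χ² = Σ (O − E)² / E
  malvidin-free: (1401 − 1398.3125)² / 1398.3125 = 0.0052
  malvidin-pigmented: (320 − 322.6875)² / 322.6875 = 0.0224
χ² = 0.0052 + 0.0224 = 0.0276 ≈ 0.028

0.028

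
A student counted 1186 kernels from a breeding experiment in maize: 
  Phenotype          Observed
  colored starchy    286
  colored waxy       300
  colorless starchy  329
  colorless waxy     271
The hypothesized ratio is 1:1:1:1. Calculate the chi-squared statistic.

6.169

Expected counts for N = 1186 under a 1:1:1:1 ratio (total parts = 4):
  colored starchy: 1186 × 1/4 = 296.5
  colored waxy: 1186 × 1/4 = 296.5
  colorless starchy: 1186 × 1/4 = 296.5
  colorless waxy: 1186 × 1/4 = 296.5
χ² = Σ (O − E)² / E
  colored starchy: (286 − 296.5)² / 296.5 = 0.3718
  colored waxy: (300 − 296.5)² / 296.5 = 0.0413
  colorless starchy: (329 − 296.5)² / 296.5 = 3.5624
  colorless waxy: (271 − 296.5)² / 296.5 = 2.1931
χ² = 0.3718 + 0.0413 + 3.5624 + 2.1931 = 6.1686 ≈ 6.169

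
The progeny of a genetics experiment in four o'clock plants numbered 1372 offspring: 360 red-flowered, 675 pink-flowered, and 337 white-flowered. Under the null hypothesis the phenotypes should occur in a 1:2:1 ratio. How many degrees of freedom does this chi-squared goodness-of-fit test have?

2

A goodness-of-fit test with 3 phenotype classes has df = 3 − 1 = 2.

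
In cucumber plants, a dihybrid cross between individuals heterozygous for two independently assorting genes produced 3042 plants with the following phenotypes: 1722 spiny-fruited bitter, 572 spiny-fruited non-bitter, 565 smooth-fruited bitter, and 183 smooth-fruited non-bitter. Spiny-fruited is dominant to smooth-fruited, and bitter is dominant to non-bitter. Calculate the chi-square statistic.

A dihybrid F₂ with independent assortment and complete dominance at both loci gives a 9:3:3:1 phenotypic ratio.
The 9:3:3:1 ratio has 16 parts, so with N = 3042 the expected counts are:
  spiny-fruited bitter: 3042 × 9/16 = 1711.125
  spiny-fruited non-bitter: 3042 × 3/16 = 570.375
  smooth-fruited bitter: 3042 × 3/16 = 570.375
  smooth-fruited non-bitter: 3042 × 1/16 = 190.125
χ² = Σ (O − E)² / E
  spiny-fruited bitter: (1722 − 1711.125)² / 1711.125 = 0.0691
  spiny-fruited non-bitter: (572 − 570.375)² / 570.375 = 0.0046
  smooth-fruited bitter: (565 − 570.375)² / 570.375 = 0.0507
  smooth-fruited non-bitter: (183 − 190.125)² / 190.125 = 0.2670
χ² = 0.0691 + 0.0046 + 0.0507 + 0.2670 = 0.3914 ≈ 0.391

0.391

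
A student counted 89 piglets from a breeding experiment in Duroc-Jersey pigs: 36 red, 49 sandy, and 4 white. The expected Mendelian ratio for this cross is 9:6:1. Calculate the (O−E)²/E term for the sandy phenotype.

7.315

Expected counts for N = 89 under a 9:6:1 ratio (total parts = 16):
  red: 89 × 9/16 = 50.0625
  sandy: 89 × 6/16 = 33.375
  white: 89 × 1/16 = 5.5625
Contribution of sandy: (49 − 33.375)² / 33.375 = 7.3151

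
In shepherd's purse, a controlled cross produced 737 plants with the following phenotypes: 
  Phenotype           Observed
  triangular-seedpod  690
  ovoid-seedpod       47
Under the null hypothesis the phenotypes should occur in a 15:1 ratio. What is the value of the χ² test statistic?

The 15:1 ratio has 16 parts, so with N = 737 the expected counts are:
  triangular-seedpod: 737 × 15/16 = 690.9375
  ovoid-seedpod: 737 × 1/16 = 46.0625
χ² = Σ (O − E)² / E
  triangular-seedpod: (690 − 690.9375)² / 690.9375 = 0.0013
  ovoid-seedpod: (47 − 46.0625)² / 46.0625 = 0.0191
χ² = 0.0013 + 0.0191 = 0.0204 ≈ 0.020

0.020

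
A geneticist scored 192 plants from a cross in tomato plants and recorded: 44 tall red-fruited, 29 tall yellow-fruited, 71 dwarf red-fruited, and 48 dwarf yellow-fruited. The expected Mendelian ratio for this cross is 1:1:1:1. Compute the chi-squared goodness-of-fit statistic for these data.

The 1:1:1:1 ratio has 4 parts, so with N = 192 the expected counts are:
  tall red-fruited: 192 × 1/4 = 48
  tall yellow-fruited: 192 × 1/4 = 48
  dwarf red-fruited: 192 × 1/4 = 48
  dwarf yellow-fruited: 192 × 1/4 = 48
χ² = Σ (O − E)² / E
  tall red-fruited: (44 − 48)² / 48 = 0.3333
  tall yellow-fruited: (29 − 48)² / 48 = 7.5208
  dwarf red-fruited: (71 − 48)² / 48 = 11.0208
  dwarf yellow-fruited: (48 − 48)² / 48 = 0.0000
χ² = 0.3333 + 7.5208 + 11.0208 + 0.0000 = 18.8749 ≈ 18.875

18.875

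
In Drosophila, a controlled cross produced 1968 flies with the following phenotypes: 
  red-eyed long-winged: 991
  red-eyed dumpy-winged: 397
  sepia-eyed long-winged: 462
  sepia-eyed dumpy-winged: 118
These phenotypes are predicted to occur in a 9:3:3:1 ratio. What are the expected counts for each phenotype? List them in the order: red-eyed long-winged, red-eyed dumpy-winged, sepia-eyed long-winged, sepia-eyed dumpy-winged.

Expected counts for N = 1968 under a 9:3:3:1 ratio (total parts = 16):
  red-eyed long-winged: 1968 × 9/16 = 1107
  red-eyed dumpy-winged: 1968 × 3/16 = 369
  sepia-eyed long-winged: 1968 × 3/16 = 369
  sepia-eyed dumpy-winged: 1968 × 1/16 = 123

1107, 369, 369, 123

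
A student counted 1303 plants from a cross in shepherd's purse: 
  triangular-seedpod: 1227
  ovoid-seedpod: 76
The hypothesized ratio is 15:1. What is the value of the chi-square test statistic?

0.387

Under the 15:1 hypothesis (Σ ratio = 16, N = 1303):
  triangular-seedpod: 1303 × 15/16 = 1221.5625
  ovoid-seedpod: 1303 × 1/16 = 81.4375
χ² = Σ (O − E)² / E
  triangular-seedpod: (1227 − 1221.5625)² / 1221.5625 = 0.0242
  ovoid-seedpod: (76 − 81.4375)² / 81.4375 = 0.3631
χ² = 0.0242 + 0.3631 = 0.3873 ≈ 0.387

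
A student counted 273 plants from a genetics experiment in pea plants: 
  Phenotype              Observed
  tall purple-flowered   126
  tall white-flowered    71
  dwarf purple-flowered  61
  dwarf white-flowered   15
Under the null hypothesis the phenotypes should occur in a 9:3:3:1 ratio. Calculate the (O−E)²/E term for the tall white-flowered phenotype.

Expected counts for N = 273 under a 9:3:3:1 ratio (total parts = 16):
  tall purple-flowered: 273 × 9/16 = 153.5625
  tall white-flowered: 273 × 3/16 = 51.1875
  dwarf purple-flowered: 273 × 3/16 = 51.1875
  dwarf white-flowered: 273 × 1/16 = 17.0625
Contribution of tall white-flowered: (71 − 51.1875)² / 51.1875 = 7.6686

7.669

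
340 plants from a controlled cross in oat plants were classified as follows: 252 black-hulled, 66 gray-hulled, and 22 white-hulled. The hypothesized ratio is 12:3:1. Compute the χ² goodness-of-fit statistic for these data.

0.141

The 12:3:1 ratio has 16 parts, so with N = 340 the expected counts are:
  black-hulled: 340 × 12/16 = 255
  gray-hulled: 340 × 3/16 = 63.75
  white-hulled: 340 × 1/16 = 21.25
χ² = Σ (O − E)² / E
  black-hulled: (252 − 255)² / 255 = 0.0353
  gray-hulled: (66 − 63.75)² / 63.75 = 0.0794
  white-hulled: (22 − 21.25)² / 21.25 = 0.0265
χ² = 0.0353 + 0.0794 + 0.0265 = 0.1412 ≈ 0.141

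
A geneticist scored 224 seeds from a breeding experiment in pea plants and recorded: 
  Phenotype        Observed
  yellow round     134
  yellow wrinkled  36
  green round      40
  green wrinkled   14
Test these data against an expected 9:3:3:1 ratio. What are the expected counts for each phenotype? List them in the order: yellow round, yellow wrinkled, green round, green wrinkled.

126, 42, 42, 14

The 9:3:3:1 ratio has 16 parts, so with N = 224 the expected counts are:
  yellow round: 224 × 9/16 = 126
  yellow wrinkled: 224 × 3/16 = 42
  green round: 224 × 3/16 = 42
  green wrinkled: 224 × 1/16 = 14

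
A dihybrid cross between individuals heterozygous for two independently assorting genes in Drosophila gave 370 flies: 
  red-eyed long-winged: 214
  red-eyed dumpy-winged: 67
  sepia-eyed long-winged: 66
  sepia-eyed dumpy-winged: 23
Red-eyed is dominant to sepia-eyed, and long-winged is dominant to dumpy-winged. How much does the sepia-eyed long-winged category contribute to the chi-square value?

A dihybrid F₂ with independent assortment and complete dominance at both loci gives a 9:3:3:1 phenotypic ratio.
The 9:3:3:1 ratio has 16 parts, so with N = 370 the expected counts are:
  red-eyed long-winged: 370 × 9/16 = 208.125
  red-eyed dumpy-winged: 370 × 3/16 = 69.375
  sepia-eyed long-winged: 370 × 3/16 = 69.375
  sepia-eyed dumpy-winged: 370 × 1/16 = 23.125
Contribution of sepia-eyed long-winged: (66 − 69.375)² / 69.375 = 0.1642

0.164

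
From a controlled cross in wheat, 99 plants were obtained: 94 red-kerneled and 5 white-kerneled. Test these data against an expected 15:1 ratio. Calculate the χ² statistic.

Expected counts for N = 99 under a 15:1 ratio (total parts = 16):
  red-kerneled: 99 × 15/16 = 92.8125
  white-kerneled: 99 × 1/16 = 6.1875
χ² = Σ (O − E)² / E
  red-kerneled: (94 − 92.8125)² / 92.8125 = 0.0152
  white-kerneled: (5 − 6.1875)² / 6.1875 = 0.2279
χ² = 0.0152 + 0.2279 = 0.2431 ≈ 0.243

0.243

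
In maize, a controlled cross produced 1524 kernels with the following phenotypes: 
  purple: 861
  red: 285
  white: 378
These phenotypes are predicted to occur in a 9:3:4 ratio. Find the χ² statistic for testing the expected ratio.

Expected counts for N = 1524 under a 9:3:4 ratio (total parts = 16):
  purple: 1524 × 9/16 = 857.25
  red: 1524 × 3/16 = 285.75
  white: 1524 × 4/16 = 381
χ² = Σ (O − E)² / E
  purple: (861 − 857.25)² / 857.25 = 0.0164
  red: (285 − 285.75)² / 285.75 = 0.0020
  white: (378 − 381)² / 381 = 0.0236
χ² = 0.0164 + 0.0020 + 0.0236 = 0.042

0.042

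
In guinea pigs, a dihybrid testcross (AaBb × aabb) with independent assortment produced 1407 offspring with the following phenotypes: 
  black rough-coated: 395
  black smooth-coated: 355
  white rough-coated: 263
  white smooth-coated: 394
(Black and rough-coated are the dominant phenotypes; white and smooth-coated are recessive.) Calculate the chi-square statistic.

32.815

A dihybrid testcross with independent assortment gives a 1:1:1:1 ratio.
Under the 1:1:1:1 hypothesis (Σ ratio = 4, N = 1407):
  black rough-coated: 1407 × 1/4 = 351.75
  black smooth-coated: 1407 × 1/4 = 351.75
  white rough-coated: 1407 × 1/4 = 351.75
  white smooth-coated: 1407 × 1/4 = 351.75
χ² = Σ (O − E)² / E
  black rough-coated: (395 − 351.75)² / 351.75 = 5.3179
  black smooth-coated: (355 − 351.75)² / 351.75 = 0.0300
  white rough-coated: (263 − 351.75)² / 351.75 = 22.3925
  white smooth-coated: (394 − 351.75)² / 351.75 = 5.0748
χ² = 5.3179 + 0.0300 + 22.3925 + 5.0748 = 32.8152 ≈ 32.815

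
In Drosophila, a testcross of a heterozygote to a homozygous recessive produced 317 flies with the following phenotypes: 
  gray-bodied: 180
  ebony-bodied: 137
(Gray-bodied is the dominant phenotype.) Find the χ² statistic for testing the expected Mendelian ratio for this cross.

5.833

A testcross of a heterozygote (Aa × aa) gives a 1:1 phenotypic ratio.
Total ratio parts = 2. Expected numbers out of 317:
  gray-bodied: 317 × 1/2 = 158.5
  ebony-bodied: 317 × 1/2 = 158.5
χ² = Σ (O − E)² / E
  gray-bodied: (180 − 158.5)² / 158.5 = 2.9164
  ebony-bodied: (137 − 158.5)² / 158.5 = 2.9164
χ² = 2.9164 + 2.9164 = 5.8328 ≈ 5.833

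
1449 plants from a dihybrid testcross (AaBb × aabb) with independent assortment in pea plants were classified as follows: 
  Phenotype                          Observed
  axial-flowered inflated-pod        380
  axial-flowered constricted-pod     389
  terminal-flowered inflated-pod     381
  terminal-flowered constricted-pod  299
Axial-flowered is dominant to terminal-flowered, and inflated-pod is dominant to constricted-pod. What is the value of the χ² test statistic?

14.859

A dihybrid testcross with independent assortment gives a 1:1:1:1 ratio.
Expected counts for N = 1449 under a 1:1:1:1 ratio (total parts = 4):
  axial-flowered inflated-pod: 1449 × 1/4 = 362.25
  axial-flowered constricted-pod: 1449 × 1/4 = 362.25
  terminal-flowered inflated-pod: 1449 × 1/4 = 362.25
  terminal-flowered constricted-pod: 1449 × 1/4 = 362.25
χ² = Σ (O − E)² / E
  axial-flowered inflated-pod: (380 − 362.25)² / 362.25 = 0.8697
  axial-flowered constricted-pod: (389 − 362.25)² / 362.25 = 1.9753
  terminal-flowered inflated-pod: (381 − 362.25)² / 362.25 = 0.9705
  terminal-flowered constricted-pod: (299 − 362.25)² / 362.25 = 11.0437
χ² = 0.8697 + 1.9753 + 0.9705 + 11.0437 = 14.8592 ≈ 14.859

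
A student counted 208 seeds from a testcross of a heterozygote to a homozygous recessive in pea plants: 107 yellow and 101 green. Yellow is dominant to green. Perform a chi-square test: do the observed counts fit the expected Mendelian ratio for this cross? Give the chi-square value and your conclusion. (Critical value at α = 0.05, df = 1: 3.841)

0.173; consistent

A testcross of a heterozygote (Aa × aa) gives a 1:1 phenotypic ratio.
Expected counts for N = 208 under a 1:1 ratio (total parts = 2):
  yellow: 208 × 1/2 = 104
  green: 208 × 1/2 = 104
χ² = Σ (O − E)² / E
  yellow: (107 − 104)² / 104 = 0.0865
  green: (101 − 104)² / 104 = 0.0865
χ² = 0.0865 + 0.0865 = 0.173
Degrees of freedom = 2 − 1 = 1; critical value at α = 0.05 is 3.841.
Since 0.173 < 3.841, we fail to reject the null hypothesis — the data are consistent with the 1:1 ratio.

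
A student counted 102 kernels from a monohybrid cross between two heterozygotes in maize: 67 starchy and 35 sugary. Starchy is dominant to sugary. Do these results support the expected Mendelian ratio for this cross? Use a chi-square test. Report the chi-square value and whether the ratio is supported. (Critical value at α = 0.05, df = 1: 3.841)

For a monohybrid cross between heterozygotes with complete dominance, the expected phenotypic ratio is 3:1.
The 3:1 ratio has 4 parts, so with N = 102 the expected counts are:
  starchy: 102 × 3/4 = 76.5
  sugary: 102 × 1/4 = 25.5
χ² = Σ (O − E)² / E
  starchy: (67 − 76.5)² / 76.5 = 1.1797
  sugary: (35 − 25.5)² / 25.5 = 3.5392
χ² = 1.1797 + 3.5392 = 4.7189 ≈ 4.719
Degrees of freedom = 2 − 1 = 1; critical value at α = 0.05 is 3.841.
Since 4.719 > 3.841, we reject the null hypothesis — the data do not fit the 3:1 ratio.

4.719; not consistent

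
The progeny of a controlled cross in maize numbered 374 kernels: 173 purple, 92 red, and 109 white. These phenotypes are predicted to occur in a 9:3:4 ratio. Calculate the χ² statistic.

16.033

Expected counts for N = 374 under a 9:3:4 ratio (total parts = 16):
  purple: 374 × 9/16 = 210.375
  red: 374 × 3/16 = 70.125
  white: 374 × 4/16 = 93.5
χ² = Σ (O − E)² / E
  purple: (173 − 210.375)² / 210.375 = 6.6400
  red: (92 − 70.125)² / 70.125 = 6.8238
  white: (109 − 93.5)² / 93.5 = 2.5695
χ² = 6.6400 + 6.8238 + 2.5695 = 16.0333 ≈ 16.033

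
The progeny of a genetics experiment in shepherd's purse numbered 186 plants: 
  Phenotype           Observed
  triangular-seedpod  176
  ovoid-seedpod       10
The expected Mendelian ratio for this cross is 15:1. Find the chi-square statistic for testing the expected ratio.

Under the 15:1 hypothesis (Σ ratio = 16, N = 186):
  triangular-seedpod: 186 × 15/16 = 174.375
  ovoid-seedpod: 186 × 1/16 = 11.625
χ² = Σ (O − E)² / E
  triangular-seedpod: (176 − 174.375)² / 174.375 = 0.0151
  ovoid-seedpod: (10 − 11.625)² / 11.625 = 0.2272
χ² = 0.0151 + 0.2272 = 0.2423 ≈ 0.242

0.242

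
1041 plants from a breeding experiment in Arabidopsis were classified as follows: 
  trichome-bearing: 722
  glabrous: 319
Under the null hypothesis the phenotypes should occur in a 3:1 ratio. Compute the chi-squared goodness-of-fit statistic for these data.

17.683

Total ratio parts = 4. Expected numbers out of 1041:
  trichome-bearing: 1041 × 3/4 = 780.75
  glabrous: 1041 × 1/4 = 260.25
χ² = Σ (O − E)² / E
  trichome-bearing: (722 − 780.75)² / 780.75 = 4.4208
  glabrous: (319 − 260.25)² / 260.25 = 13.2625
χ² = 4.4208 + 13.2625 = 17.6833 ≈ 17.683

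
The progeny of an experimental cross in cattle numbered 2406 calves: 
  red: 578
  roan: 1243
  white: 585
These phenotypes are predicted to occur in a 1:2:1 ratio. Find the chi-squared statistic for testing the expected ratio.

Under the 1:2:1 hypothesis (Σ ratio = 4, N = 2406):
  red: 2406 × 1/4 = 601.5
  roan: 2406 × 2/4 = 1203
  white: 2406 × 1/4 = 601.5
χ² = Σ (O − E)² / E
  red: (578 − 601.5)² / 601.5 = 0.9181
  roan: (1243 − 1203)² / 1203 = 1.3300
  white: (585 − 601.5)² / 601.5 = 0.4526
χ² = 0.9181 + 1.3300 + 0.4526 = 2.7007 ≈ 2.701

2.701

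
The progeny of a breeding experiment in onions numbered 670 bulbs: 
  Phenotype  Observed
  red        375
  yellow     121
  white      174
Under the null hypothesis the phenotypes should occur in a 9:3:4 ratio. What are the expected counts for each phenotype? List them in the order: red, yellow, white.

376.875, 125.625, 167.5

Total ratio parts = 16. Expected numbers out of 670:
  red: 670 × 9/16 = 376.875
  yellow: 670 × 3/16 = 125.625
  white: 670 × 4/16 = 167.5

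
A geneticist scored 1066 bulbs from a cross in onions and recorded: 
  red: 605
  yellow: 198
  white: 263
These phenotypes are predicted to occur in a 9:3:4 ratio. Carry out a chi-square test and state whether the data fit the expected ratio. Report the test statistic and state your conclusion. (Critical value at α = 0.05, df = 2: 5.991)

0.112; consistent

Total ratio parts = 16. Expected numbers out of 1066:
  red: 1066 × 9/16 = 599.625
  yellow: 1066 × 3/16 = 199.875
  white: 1066 × 4/16 = 266.5
χ² = Σ (O − E)² / E
  red: (605 − 599.625)² / 599.625 = 0.0482
  yellow: (198 − 199.875)² / 199.875 = 0.0176
  white: (263 − 266.5)² / 266.5 = 0.0460
χ² = 0.0482 + 0.0176 + 0.0460 = 0.1118 ≈ 0.112
Degrees of freedom = 3 − 1 = 2; critical value at α = 0.05 is 5.991.
Since 0.112 < 5.991, we fail to reject the null hypothesis — the data are consistent with the 9:3:4 ratio.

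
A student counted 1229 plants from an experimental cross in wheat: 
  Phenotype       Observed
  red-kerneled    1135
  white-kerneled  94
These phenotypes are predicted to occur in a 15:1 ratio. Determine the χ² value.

The 15:1 ratio has 16 parts, so with N = 1229 the expected counts are:
  red-kerneled: 1229 × 15/16 = 1152.1875
  white-kerneled: 1229 × 1/16 = 76.8125
χ² = Σ (O − E)² / E
  red-kerneled: (1135 − 1152.1875)² / 1152.1875 = 0.2564
  white-kerneled: (94 − 76.8125)² / 76.8125 = 3.8459
χ² = 0.2564 + 3.8459 = 4.1023 ≈ 4.102

4.102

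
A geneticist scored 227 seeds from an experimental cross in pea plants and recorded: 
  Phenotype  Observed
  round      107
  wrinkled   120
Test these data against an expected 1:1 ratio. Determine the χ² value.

Under the 1:1 hypothesis (Σ ratio = 2, N = 227):
  round: 227 × 1/2 = 113.5
  wrinkled: 227 × 1/2 = 113.5
χ² = Σ (O − E)² / E
  round: (107 − 113.5)² / 113.5 = 0.3722
  wrinkled: (120 − 113.5)² / 113.5 = 0.3722
χ² = 0.3722 + 0.3722 = 0.7444 ≈ 0.744

0.744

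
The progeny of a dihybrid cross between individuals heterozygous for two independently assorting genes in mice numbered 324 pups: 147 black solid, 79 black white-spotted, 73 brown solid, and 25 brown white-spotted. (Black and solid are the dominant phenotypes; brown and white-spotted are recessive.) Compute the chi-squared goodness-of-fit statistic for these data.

15.885

A dihybrid F₂ with independent assortment and complete dominance at both loci gives a 9:3:3:1 phenotypic ratio.
Total ratio parts = 16. Expected numbers out of 324:
  black solid: 324 × 9/16 = 182.25
  black white-spotted: 324 × 3/16 = 60.75
  brown solid: 324 × 3/16 = 60.75
  brown white-spotted: 324 × 1/16 = 20.25
χ² = Σ (O − E)² / E
  black solid: (147 − 182.25)² / 182.25 = 6.8179
  black white-spotted: (79 − 60.75)² / 60.75 = 5.4825
  brown solid: (73 − 60.75)² / 60.75 = 2.4702
  brown white-spotted: (25 − 20.25)² / 20.25 = 1.1142
χ² = 6.8179 + 5.4825 + 2.4702 + 1.1142 = 15.8848 ≈ 15.885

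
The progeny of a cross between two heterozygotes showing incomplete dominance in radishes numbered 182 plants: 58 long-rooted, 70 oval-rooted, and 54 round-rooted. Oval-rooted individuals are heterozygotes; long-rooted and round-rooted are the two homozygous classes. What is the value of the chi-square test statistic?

9.868

With incomplete dominance, a heterozygote × heterozygote cross gives a 1:2:1 phenotypic ratio.
The 1:2:1 ratio has 4 parts, so with N = 182 the expected counts are:
  long-rooted: 182 × 1/4 = 45.5
  oval-rooted: 182 × 2/4 = 91
  round-rooted: 182 × 1/4 = 45.5
χ² = Σ (O − E)² / E
  long-rooted: (58 − 45.5)² / 45.5 = 3.4341
  oval-rooted: (70 − 91)² / 91 = 4.8462
  round-rooted: (54 − 45.5)² / 45.5 = 1.5879
χ² = 3.4341 + 4.8462 + 1.5879 = 9.8682 ≈ 9.868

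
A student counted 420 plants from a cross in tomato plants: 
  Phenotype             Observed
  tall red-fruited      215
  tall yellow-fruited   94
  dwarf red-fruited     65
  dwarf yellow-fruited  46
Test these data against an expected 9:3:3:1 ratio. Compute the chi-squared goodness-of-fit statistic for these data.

The 9:3:3:1 ratio has 16 parts, so with N = 420 the expected counts are:
  tall red-fruited: 420 × 9/16 = 236.25
  tall yellow-fruited: 420 × 3/16 = 78.75
  dwarf red-fruited: 420 × 3/16 = 78.75
  dwarf yellow-fruited: 420 × 1/16 = 26.25
χ² = Σ (O − E)² / E
  tall red-fruited: (215 − 236.25)² / 236.25 = 1.9114
  tall yellow-fruited: (94 − 78.75)² / 78.75 = 2.9532
  dwarf red-fruited: (65 − 78.75)² / 78.75 = 2.4008
  dwarf yellow-fruited: (46 − 26.25)² / 26.25 = 14.8595
χ² = 1.9114 + 2.9532 + 2.4008 + 14.8595 = 22.1249 ≈ 22.125

22.125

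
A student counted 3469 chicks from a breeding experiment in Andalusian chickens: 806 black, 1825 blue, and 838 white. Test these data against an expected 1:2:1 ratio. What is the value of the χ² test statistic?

The 1:2:1 ratio has 4 parts, so with N = 3469 the expected counts are:
  black: 3469 × 1/4 = 867.25
  blue: 3469 × 2/4 = 1734.5
  white: 3469 × 1/4 = 867.25
χ² = Σ (O − E)² / E
  black: (806 − 867.25)² / 867.25 = 4.3258
  blue: (1825 − 1734.5)² / 1734.5 = 4.7220
  white: (838 − 867.25)² / 867.25 = 0.9865
χ² = 4.3258 + 4.7220 + 0.9865 = 10.0343 ≈ 10.034

10.034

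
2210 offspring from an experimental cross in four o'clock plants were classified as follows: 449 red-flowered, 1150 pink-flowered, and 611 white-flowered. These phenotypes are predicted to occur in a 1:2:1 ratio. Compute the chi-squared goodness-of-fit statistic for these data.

27.415

Total ratio parts = 4. Expected numbers out of 2210:
  red-flowered: 2210 × 1/4 = 552.5
  pink-flowered: 2210 × 2/4 = 1105
  white-flowered: 2210 × 1/4 = 552.5
χ² = Σ (O − E)² / E
  red-flowered: (449 − 552.5)² / 552.5 = 19.3887
  pink-flowered: (1150 − 1105)² / 1105 = 1.8326
  white-flowered: (611 − 552.5)² / 552.5 = 6.1941
χ² = 19.3887 + 1.8326 + 6.1941 = 27.4154 ≈ 27.415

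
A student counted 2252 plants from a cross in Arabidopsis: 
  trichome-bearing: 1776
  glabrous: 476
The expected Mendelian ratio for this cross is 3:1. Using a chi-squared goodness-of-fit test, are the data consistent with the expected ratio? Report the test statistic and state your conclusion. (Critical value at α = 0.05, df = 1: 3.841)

17.925; not consistent

Under the 3:1 hypothesis (Σ ratio = 4, N = 2252):
  trichome-bearing: 2252 × 3/4 = 1689
  glabrous: 2252 × 1/4 = 563
χ² = Σ (O − E)² / E
  trichome-bearing: (1776 − 1689)² / 1689 = 4.4813
  glabrous: (476 − 563)² / 563 = 13.4440
χ² = 4.4813 + 13.4440 = 17.9253 ≈ 17.925
Degrees of freedom = 2 − 1 = 1; critical value at α = 0.05 is 3.841.
Since 17.925 > 3.841, we reject the null hypothesis — the data do not fit the 3:1 ratio.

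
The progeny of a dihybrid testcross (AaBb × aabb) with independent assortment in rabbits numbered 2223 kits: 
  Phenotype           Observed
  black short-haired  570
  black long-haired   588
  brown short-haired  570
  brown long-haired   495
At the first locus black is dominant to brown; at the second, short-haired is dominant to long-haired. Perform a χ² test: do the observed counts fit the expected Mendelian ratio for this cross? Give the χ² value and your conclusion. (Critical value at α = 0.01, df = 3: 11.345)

A dihybrid testcross with independent assortment gives a 1:1:1:1 ratio.
Total ratio parts = 4. Expected numbers out of 2223:
  black short-haired: 2223 × 1/4 = 555.75
  black long-haired: 2223 × 1/4 = 555.75
  brown short-haired: 2223 × 1/4 = 555.75
  brown long-haired: 2223 × 1/4 = 555.75
χ² = Σ (O − E)² / E
  black short-haired: (570 − 555.75)² / 555.75 = 0.3654
  black long-haired: (588 − 555.75)² / 555.75 = 1.8715
  brown short-haired: (570 − 555.75)² / 555.75 = 0.3654
  brown long-haired: (495 − 555.75)² / 555.75 = 6.6407
χ² = 0.3654 + 1.8715 + 0.3654 + 6.6407 = 9.243
Degrees of freedom = 4 − 1 = 3; critical value at α = 0.01 is 11.345.
Since 9.243 < 11.345, we fail to reject the null hypothesis — the data are consistent with the 1:1:1:1 ratio.

9.243; consistent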